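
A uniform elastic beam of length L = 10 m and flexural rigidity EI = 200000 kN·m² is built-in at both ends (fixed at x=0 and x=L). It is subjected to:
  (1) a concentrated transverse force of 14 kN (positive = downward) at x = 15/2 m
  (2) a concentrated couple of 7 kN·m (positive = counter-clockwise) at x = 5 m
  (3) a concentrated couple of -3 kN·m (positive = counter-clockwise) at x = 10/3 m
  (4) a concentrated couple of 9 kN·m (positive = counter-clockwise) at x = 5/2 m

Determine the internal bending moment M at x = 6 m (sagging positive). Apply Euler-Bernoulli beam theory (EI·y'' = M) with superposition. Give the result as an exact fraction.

M(6) = 139/40 kN·m

Load 1 — point force P=14 kN at a=15/2 m (b=L-a=5/2):
  M_1 = Pb²(3a+b)x/L³ - Pab²/L²  [x≤a] = 14·(5/2)²·(3·(15/2)+(5/2))·6/10³ - 14·(15/2)·(5/2)²/10² = 105/16 kN·m
Load 2 — applied couple M₀=7 kN·m at a=5 m (b=L-a=5):
  M_2 = R_Ax - M_A - M₀  [x>a] with R_A=21/20, M_A=7/4 = (21/20)·6 - (7/4) - 7 = -49/20 kN·m
Load 3 — applied couple M₀=-3 kN·m at a=10/3 m (b=L-a=20/3):
  M_3 = R_Ax - M_A - M₀  [x>a] with R_A=-2/5, M_A=0 = (-2/5)·6 - 0 - (-3) = 3/5 kN·m
Load 4 — applied couple M₀=9 kN·m at a=5/2 m (b=L-a=15/2):
  M_4 = R_Ax - M_A - M₀  [x>a] with R_A=81/80, M_A=-27/16 = (81/80)·6 - (-27/16) - 9 = -99/80 kN·m
Superposition: M = Σ M_i = 139/40 kN·m ≈ 3.475000 kN·m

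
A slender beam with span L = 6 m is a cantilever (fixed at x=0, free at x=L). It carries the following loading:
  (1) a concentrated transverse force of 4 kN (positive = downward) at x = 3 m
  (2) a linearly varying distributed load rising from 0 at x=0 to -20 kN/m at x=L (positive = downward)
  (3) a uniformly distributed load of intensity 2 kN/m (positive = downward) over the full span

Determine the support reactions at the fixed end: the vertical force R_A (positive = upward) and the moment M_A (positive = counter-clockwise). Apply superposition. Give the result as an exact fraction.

R_A = -44 kN, M_A = -192 kN·m

Load 1 — point force P=4 kN at a=3 m (b=L-a=3):
  R_A = P = 4 kN
  M_A = Pa = 4·3 = 12 kN·m
Load 2 — triangular load w₀=-20 kN/m (0→w₀ over full span):
  R_A = w₀L/2 = (-20)·6/2 = -60 kN
  M_A = w₀L²/3 = (-20)·6²/3 = -240 kN·m
Load 3 — uniform load w=2 kN/m over full span:
  R_A = wL = 2·6 = 12 kN
  M_A = wL²/2 = 2·6²/2 = 36 kN·m
Superposition: R_A = -44 kN, M_A = -192 kN·m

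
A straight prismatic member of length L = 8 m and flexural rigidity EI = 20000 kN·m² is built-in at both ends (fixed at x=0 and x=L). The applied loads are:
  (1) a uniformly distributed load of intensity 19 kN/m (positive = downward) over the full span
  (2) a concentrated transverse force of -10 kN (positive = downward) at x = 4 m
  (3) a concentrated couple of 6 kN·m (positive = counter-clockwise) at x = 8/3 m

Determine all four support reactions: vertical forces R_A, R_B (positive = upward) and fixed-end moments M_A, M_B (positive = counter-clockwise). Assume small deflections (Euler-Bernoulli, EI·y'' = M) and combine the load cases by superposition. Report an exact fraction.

R_A = 72 kN, M_A = 274/3 kN·m, R_B = 70 kN, M_B = -268/3 kN·m

Load 1 — uniform load w=19 kN/m over full span:
  R_A = wL/2 = 19·8/2 = 76 kN
  M_A = wL²/12 = 19·8²/12 = 304/3 kN·m
  R_B = wL/2 = 19·8/2 = 76 kN
  M_B = -wL²/12 = -19·8²/12 = -304/3 kN·m
Load 2 — point force P=-10 kN at a=4 m (b=L-a=4):
  R_A = Pb²(3a+b)/L³ = (-10)·4²·(3·4+4)/8³ = -5 kN
  M_A = Pab²/L² = (-10)·4·4²/8² = -10 kN·m
  R_B = Pa²(a+3b)/L³ = (-10)·4²·(4+3·4)/8³ = -5 kN
  M_B = -Pa²b/L² = -(-10)·4²·4/8² = 10 kN·m
Load 3 — applied couple M₀=6 kN·m at a=8/3 m (b=L-a=16/3):
  R_A = 6M₀ab/L³ = 6·6·(8/3)·(16/3)/8³ = 1 kN
  M_A = M₀b(2a-b)/L² = 6·(16/3)·(2·(8/3)-(16/3))/8² = 0 kN·m
  R_B = -6M₀ab/L³ = -6·6·(8/3)·(16/3)/8³ = -1 kN
  M_B = M₀a(2b-a)/L² = 6·(8/3)·(2·(16/3)-(8/3))/8² = 2 kN·m
Superposition: R_A = 72 kN, M_A = 274/3 kN·m, R_B = 70 kN, M_B = -268/3 kN·m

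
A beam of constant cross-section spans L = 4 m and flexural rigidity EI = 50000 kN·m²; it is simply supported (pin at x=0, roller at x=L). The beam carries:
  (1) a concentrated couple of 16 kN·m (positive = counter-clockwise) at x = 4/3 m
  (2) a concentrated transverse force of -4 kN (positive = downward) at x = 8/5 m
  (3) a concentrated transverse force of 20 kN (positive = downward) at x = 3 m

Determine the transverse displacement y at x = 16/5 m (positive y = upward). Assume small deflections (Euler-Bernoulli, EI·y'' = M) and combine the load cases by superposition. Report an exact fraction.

y(16/5) = -2611/28125000 m

Load 1 — applied couple M₀=16 kN·m at a=4/3 m (b=L-a=8/3):
  y_1 = (M₀x³/(6L)-M₀(x-a)²/2+C₁x)/EI  [x>a] with C₁=M₀(3b²-L²)/(6L)=32/9 = (16·(16/5)³/(6·4)-16·((16/5)-(4/3))²/2+(32/9)·(16/5))/50000 = 376/3515625 m
Load 2 — point force P=-4 kN at a=8/5 m (b=L-a=12/5):
  y_2 = -Pa(L-x)(2Lx-a²-x²)/(6LEI)  [x>a] = -(-4)·(8/5)·(4-(16/5))·(2·4·(16/5)-(8/5)²-(16/5)²)/(6·4·50000) = 64/1171875 m
Load 3 — point force P=20 kN at a=3 m (b=L-a=1):
  y_3 = -Pa(L-x)(2Lx-a²-x²)/(6LEI)  [x>a] = -20·3·(4-(16/5))·(2·4·(16/5)-3²-(16/5)²)/(6·4·50000) = -159/625000 m
Superposition: y = Σ y_i = -2611/28125000 m ≈ -0.000093 m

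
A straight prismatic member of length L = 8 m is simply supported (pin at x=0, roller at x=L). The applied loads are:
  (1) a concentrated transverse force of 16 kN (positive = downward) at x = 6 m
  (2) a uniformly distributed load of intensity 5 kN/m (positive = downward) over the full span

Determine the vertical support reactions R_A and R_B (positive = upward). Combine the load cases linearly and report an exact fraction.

R_A = 24 kN, R_B = 32 kN

Load 1 — point force P=16 kN at a=6 m (b=L-a=2):
  R_A = Pb/L = 16·2/8 = 4 kN
  R_B = Pa/L = 16·6/8 = 12 kN
Load 2 — uniform load w=5 kN/m over full span:
  R_A = wL/2 = 5·8/2 = 20 kN
  R_B = wL/2 = 5·8/2 = 20 kN
Superposition: R_A = 24 kN, R_B = 32 kN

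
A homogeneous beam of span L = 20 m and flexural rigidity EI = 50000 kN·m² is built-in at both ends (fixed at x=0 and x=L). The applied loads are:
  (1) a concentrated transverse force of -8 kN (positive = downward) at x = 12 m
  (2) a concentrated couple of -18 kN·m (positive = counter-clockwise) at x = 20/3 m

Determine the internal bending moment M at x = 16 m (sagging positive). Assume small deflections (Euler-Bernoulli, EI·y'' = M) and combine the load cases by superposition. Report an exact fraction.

M(16) = 138/125 kN·m

Load 1 — point force P=-8 kN at a=12 m (b=L-a=8):
  M_1 = Pa²(a+3b)(L-x)/L³ - Pa²b/L²  [x>a] = (-8)·12²·(12+3·8)·(20-16)/20³ - (-8)·12²·8/20² = 288/125 kN·m
Load 2 — applied couple M₀=-18 kN·m at a=20/3 m (b=L-a=40/3):
  M_2 = R_Ax - M_A - M₀  [x>a] with R_A=-6/5, M_A=0 = (-6/5)·16 - 0 - (-18) = -6/5 kN·m
Superposition: M = Σ M_i = 138/125 kN·m ≈ 1.104000 kN·m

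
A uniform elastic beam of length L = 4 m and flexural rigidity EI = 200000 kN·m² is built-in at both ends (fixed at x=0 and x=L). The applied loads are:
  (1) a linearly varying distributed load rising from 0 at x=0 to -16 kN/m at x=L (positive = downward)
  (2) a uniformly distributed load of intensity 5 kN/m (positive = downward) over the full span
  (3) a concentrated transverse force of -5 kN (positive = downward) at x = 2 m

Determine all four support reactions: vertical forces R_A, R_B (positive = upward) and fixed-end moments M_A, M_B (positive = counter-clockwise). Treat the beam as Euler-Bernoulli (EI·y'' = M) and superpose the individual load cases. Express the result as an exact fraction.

R_A = -21/10 kN, M_A = -131/30 kN·m, R_B = -149/10 kN, M_B = 259/30 kN·m

Load 1 — triangular load w₀=-16 kN/m (0→w₀ over full span):
  R_A = 3w₀L/20 = 3·(-16)·4/20 = -48/5 kN
  M_A = w₀L²/30 = (-16)·4²/30 = -128/15 kN·m
  R_B = 7w₀L/20 = 7·(-16)·4/20 = -112/5 kN
  M_B = -w₀L²/20 = -(-16)·4²/20 = 64/5 kN·m
Load 2 — uniform load w=5 kN/m over full span:
  R_A = wL/2 = 5·4/2 = 10 kN
  M_A = wL²/12 = 5·4²/12 = 20/3 kN·m
  R_B = wL/2 = 5·4/2 = 10 kN
  M_B = -wL²/12 = -5·4²/12 = -20/3 kN·m
Load 3 — point force P=-5 kN at a=2 m (b=L-a=2):
  R_A = Pb²(3a+b)/L³ = (-5)·2²·(3·2+2)/4³ = -5/2 kN
  M_A = Pab²/L² = (-5)·2·2²/4² = -5/2 kN·m
  R_B = Pa²(a+3b)/L³ = (-5)·2²·(2+3·2)/4³ = -5/2 kN
  M_B = -Pa²b/L² = -(-5)·2²·2/4² = 5/2 kN·m
Superposition: R_A = -21/10 kN, M_A = -131/30 kN·m, R_B = -149/10 kN, M_B = 259/30 kN·m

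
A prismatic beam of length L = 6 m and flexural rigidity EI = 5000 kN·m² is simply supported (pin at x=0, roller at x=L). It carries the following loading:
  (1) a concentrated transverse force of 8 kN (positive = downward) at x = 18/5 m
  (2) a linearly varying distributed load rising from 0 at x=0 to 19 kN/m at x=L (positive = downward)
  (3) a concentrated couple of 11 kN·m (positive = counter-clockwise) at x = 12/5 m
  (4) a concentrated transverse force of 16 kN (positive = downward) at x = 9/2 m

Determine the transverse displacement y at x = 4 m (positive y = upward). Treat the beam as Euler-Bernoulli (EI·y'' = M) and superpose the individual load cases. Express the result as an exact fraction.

y(4) = -39817/937500 m

Load 1 — point force P=8 kN at a=18/5 m (b=L-a=12/5):
  y_1 = -Pa(L-x)(2Lx-a²-x²)/(6LEI)  [x>a] = -8·(18/5)·(6-4)·(2·6·4-(18/5)²-4²)/(6·6·5000) = -476/78125 m
Load 2 — triangular load w₀=19 kN/m (0→w₀ over full span):
  y_2 = -w₀x(7L⁴-10L²x²+3x⁴)/(360LEI) = -19·4·(7·6⁴-10·6²·4²+3·4⁴)/(360·6·5000) = -323/11250 m
Load 3 — applied couple M₀=11 kN·m at a=12/5 m (b=L-a=18/5):
  y_3 = (M₀x³/(6L)-M₀(x-a)²/2+C₁x)/EI  [x>a] with C₁=M₀(3b²-L²)/(6L)=22/25 = (11·4³/(6·6)-11·(4-(12/5))²/2+(22/25)·4)/5000 = 253/140625 m
Load 4 — point force P=16 kN at a=9/2 m (b=L-a=3/2):
  y_4 = -Pbx(L²-b²-x²)/(6LEI)  [x≤a] = -16·(3/2)·4·(6²-(3/2)²-4²)/(6·6·5000) = -71/7500 m
Superposition: y = Σ y_i = -39817/937500 m ≈ -0.042471 m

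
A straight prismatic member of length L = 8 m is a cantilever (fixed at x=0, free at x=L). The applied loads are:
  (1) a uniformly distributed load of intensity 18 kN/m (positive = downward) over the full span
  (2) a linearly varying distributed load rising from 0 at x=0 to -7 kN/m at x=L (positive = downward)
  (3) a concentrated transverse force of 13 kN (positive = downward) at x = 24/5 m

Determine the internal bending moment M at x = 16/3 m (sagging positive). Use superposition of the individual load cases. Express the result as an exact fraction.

Load 1 — uniform load w=18 kN/m over full span:
  M_1 = -w(L-x)²/2 = -18·(8-(16/3))²/2 = -64 kN·m
Load 2 — triangular load w₀=-7 kN/m (0→w₀ over full span):
  M_2 = w₀Lx/2 - w₀L²/3 - w₀x³/(6L) = (-7)·8·(16/3)/2 - (-7)·8²/3 - (-7)·(16/3)³/(6·8) = 1792/81 kN·m
Load 3 — point force P=13 kN at a=24/5 m (b=L-a=16/5):
  M_3 = 0  [x>a] = 0 kN·m
Superposition: M = Σ M_i = -3392/81 kN·m ≈ -41.876543 kN·m

M(16/3) = -3392/81 kN·m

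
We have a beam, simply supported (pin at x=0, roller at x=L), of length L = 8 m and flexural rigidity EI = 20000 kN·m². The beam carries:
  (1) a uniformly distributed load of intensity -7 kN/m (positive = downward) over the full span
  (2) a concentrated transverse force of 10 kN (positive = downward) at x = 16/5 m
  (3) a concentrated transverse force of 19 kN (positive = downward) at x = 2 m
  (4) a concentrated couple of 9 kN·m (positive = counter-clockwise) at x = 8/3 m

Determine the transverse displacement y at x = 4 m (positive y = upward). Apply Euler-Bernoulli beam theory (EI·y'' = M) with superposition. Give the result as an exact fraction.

y(4) = 5749/750000 m

Load 1 — uniform load w=-7 kN/m over full span:
  y_1 = -wx(L³-2Lx²+x³)/(24EI) = -(-7)·4·(8³-2·8·4²+4³)/(24·20000) = 7/375 m
Load 2 — point force P=10 kN at a=16/5 m (b=L-a=24/5):
  y_2 = -Pa(L-x)(2Lx-a²-x²)/(6LEI)  [x>a] = -10·(16/5)·(8-4)·(2·8·4-(16/5)²-4²)/(6·8·20000) = -236/46875 m
Load 3 — point force P=19 kN at a=2 m (b=L-a=6):
  y_3 = -Pa(L-x)(2Lx-a²-x²)/(6LEI)  [x>a] = -19·2·(8-4)·(2·8·4-2²-4²)/(6·8·20000) = -209/30000 m
Load 4 — applied couple M₀=9 kN·m at a=8/3 m (b=L-a=16/3):
  y_4 = (M₀x³/(6L)-M₀(x-a)²/2+C₁x)/EI  [x>a] with C₁=M₀(3b²-L²)/(6L)=4 = (9·4³/(6·8)-9·(4-(8/3))²/2+4·4)/20000 = 1/1000 m
Superposition: y = Σ y_i = 5749/750000 m ≈ 0.007665 m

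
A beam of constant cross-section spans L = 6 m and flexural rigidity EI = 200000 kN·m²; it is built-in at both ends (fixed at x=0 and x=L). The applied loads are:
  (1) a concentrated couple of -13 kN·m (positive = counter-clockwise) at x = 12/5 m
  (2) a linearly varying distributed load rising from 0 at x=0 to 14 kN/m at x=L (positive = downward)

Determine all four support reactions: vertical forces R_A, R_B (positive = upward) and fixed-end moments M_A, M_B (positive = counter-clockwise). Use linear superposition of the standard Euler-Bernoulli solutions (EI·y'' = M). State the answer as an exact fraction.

Load 1 — applied couple M₀=-13 kN·m at a=12/5 m (b=L-a=18/5):
  R_A = 6M₀ab/L³ = 6·(-13)·(12/5)·(18/5)/6³ = -78/25 kN
  M_A = M₀b(2a-b)/L² = (-13)·(18/5)·(2·(12/5)-(18/5))/6² = -39/25 kN·m
  R_B = -6M₀ab/L³ = -6·(-13)·(12/5)·(18/5)/6³ = 78/25 kN
  M_B = M₀a(2b-a)/L² = (-13)·(12/5)·(2·(18/5)-(12/5))/6² = -104/25 kN·m
Load 2 — triangular load w₀=14 kN/m (0→w₀ over full span):
  R_A = 3w₀L/20 = 3·14·6/20 = 63/5 kN
  M_A = w₀L²/30 = 14·6²/30 = 84/5 kN·m
  R_B = 7w₀L/20 = 7·14·6/20 = 147/5 kN
  M_B = -w₀L²/20 = -14·6²/20 = -126/5 kN·m
Superposition: R_A = 237/25 kN, M_A = 381/25 kN·m, R_B = 813/25 kN, M_B = -734/25 kN·m

R_A = 237/25 kN, M_A = 381/25 kN·m, R_B = 813/25 kN, M_B = -734/25 kN·m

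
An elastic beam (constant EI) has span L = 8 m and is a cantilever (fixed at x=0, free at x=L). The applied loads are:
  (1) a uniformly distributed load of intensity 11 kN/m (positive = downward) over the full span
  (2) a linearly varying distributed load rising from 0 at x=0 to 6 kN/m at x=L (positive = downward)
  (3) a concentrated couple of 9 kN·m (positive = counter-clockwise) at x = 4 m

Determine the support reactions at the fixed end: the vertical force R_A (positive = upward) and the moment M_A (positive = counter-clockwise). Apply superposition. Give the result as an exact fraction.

Load 1 — uniform load w=11 kN/m over full span:
  R_A = wL = 11·8 = 88 kN
  M_A = wL²/2 = 11·8²/2 = 352 kN·m
Load 2 — triangular load w₀=6 kN/m (0→w₀ over full span):
  R_A = w₀L/2 = 6·8/2 = 24 kN
  M_A = w₀L²/3 = 6·8²/3 = 128 kN·m
Load 3 — applied couple M₀=9 kN·m at a=4 m (b=L-a=4):
  R_A = 0 kN
  M_A = -M₀ = -9 kN·m
Superposition: R_A = 112 kN, M_A = 471 kN·m

R_A = 112 kN, M_A = 471 kN·m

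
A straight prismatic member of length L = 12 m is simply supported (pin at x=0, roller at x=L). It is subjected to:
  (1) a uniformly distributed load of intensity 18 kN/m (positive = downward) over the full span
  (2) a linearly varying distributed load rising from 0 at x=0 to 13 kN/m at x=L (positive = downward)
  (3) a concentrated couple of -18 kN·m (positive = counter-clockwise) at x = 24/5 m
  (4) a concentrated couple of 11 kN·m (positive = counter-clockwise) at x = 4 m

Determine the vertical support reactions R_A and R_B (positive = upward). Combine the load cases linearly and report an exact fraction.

R_A = 1601/12 kN, R_B = 1927/12 kN

Load 1 — uniform load w=18 kN/m over full span:
  R_A = wL/2 = 18·12/2 = 108 kN
  R_B = wL/2 = 18·12/2 = 108 kN
Load 2 — triangular load w₀=13 kN/m (0→w₀ over full span):
  R_A = w₀L/6 = 13·12/6 = 26 kN
  R_B = w₀L/3 = 13·12/3 = 52 kN
Load 3 — applied couple M₀=-18 kN·m at a=24/5 m (b=L-a=36/5):
  R_A = M₀/L = (-18)/12 = -3/2 kN
  R_B = -M₀/L = -(-18)/12 = 3/2 kN
Load 4 — applied couple M₀=11 kN·m at a=4 m (b=L-a=8):
  R_A = M₀/L = 11/12 kN
  R_B = -M₀/L = -11/12 kN
Superposition: R_A = 1601/12 kN, R_B = 1927/12 kN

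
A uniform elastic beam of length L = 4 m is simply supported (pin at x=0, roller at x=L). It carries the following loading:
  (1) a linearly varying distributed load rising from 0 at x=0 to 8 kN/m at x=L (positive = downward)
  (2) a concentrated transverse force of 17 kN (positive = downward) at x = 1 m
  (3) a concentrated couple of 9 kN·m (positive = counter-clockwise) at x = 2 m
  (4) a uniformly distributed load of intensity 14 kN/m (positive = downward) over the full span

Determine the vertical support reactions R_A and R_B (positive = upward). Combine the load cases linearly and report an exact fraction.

Load 1 — triangular load w₀=8 kN/m (0→w₀ over full span):
  R_A = w₀L/6 = 8·4/6 = 16/3 kN
  R_B = w₀L/3 = 8·4/3 = 32/3 kN
Load 2 — point force P=17 kN at a=1 m (b=L-a=3):
  R_A = Pb/L = 17·3/4 = 51/4 kN
  R_B = Pa/L = 17·1/4 = 17/4 kN
Load 3 — applied couple M₀=9 kN·m at a=2 m (b=L-a=2):
  R_A = M₀/L = 9/4 kN
  R_B = -M₀/L = -9/4 kN
Load 4 — uniform load w=14 kN/m over full span:
  R_A = wL/2 = 14·4/2 = 28 kN
  R_B = wL/2 = 14·4/2 = 28 kN
Superposition: R_A = 145/3 kN, R_B = 122/3 kN

R_A = 145/3 kN, R_B = 122/3 kN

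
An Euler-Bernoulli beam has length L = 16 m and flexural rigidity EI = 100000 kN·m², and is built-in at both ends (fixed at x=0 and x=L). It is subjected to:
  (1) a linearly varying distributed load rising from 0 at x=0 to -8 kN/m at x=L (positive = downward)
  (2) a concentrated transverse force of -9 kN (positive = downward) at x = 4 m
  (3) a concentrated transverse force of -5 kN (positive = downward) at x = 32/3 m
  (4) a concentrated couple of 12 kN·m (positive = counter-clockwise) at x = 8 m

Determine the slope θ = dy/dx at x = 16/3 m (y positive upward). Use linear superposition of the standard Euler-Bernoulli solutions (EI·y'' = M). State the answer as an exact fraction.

θ(16/3) = 6533/5062500 rad

Load 1 — triangular load w₀=-8 kN/m (0→w₀ over full span):
  θ_1 = -w₀(2x(L-x)(L-2x)(x+2L)+x²(L-x)²)/(120LEI) = -(-8)·(2·(16/3)·(16-(16/3))·(16-2·(16/3))·((16/3)+2·16)+(16/3)²·(16-(16/3))²)/(120·16·100000) = 4096/3796875 rad
Load 2 — point force P=-9 kN at a=4 m (b=L-a=12):
  θ_2 = Pa²(L-x)(2bL-(3b+a)(L-x))/(2L³EI)  [x>a] = (-9)·4²·(16-(16/3))·(2·12·16-(3·12+4)·(16-(16/3)))/(2·16³·100000) = 1/12500 rad
Load 3 — point force P=-5 kN at a=32/3 m (b=L-a=16/3):
  θ_3 = -Pb²x(2aL-(3a+b)x)/(2L³EI)  [x≤a] = -(-5)·(16/3)²·(16/3)·(2·(32/3)·16-(3·(32/3)+(16/3))·(16/3))/(2·16³·100000) = 4/30375 rad
Load 4 — applied couple M₀=12 kN·m at a=8 m (b=L-a=8):
  θ_4 = (R_Ax²/2 - M_Ax)/EI  [x≤a] with R_A=9/8, M_A=3 = ((9/8)·(16/3)²/2 - 3·(16/3))/100000 = 0 rad
Superposition: θ = Σ θ_i = 6533/5062500 rad ≈ 0.001290 rad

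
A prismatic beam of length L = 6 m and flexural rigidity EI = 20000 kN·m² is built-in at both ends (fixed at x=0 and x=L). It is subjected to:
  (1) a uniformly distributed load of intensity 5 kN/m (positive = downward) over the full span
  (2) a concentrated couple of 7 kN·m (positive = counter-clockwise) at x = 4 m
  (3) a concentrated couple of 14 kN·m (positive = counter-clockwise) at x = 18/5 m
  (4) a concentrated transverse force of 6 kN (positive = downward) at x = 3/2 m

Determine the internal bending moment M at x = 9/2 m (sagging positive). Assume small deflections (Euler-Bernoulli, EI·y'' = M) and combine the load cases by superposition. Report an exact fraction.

M(9/2) = -9839/2400 kN·m

Load 1 — uniform load w=5 kN/m over full span:
  M_1 = wLx/2 - wL²/12 - wx²/2 = 5·6·(9/2)/2 - 5·6²/12 - 5·(9/2)²/2 = 15/8 kN·m
Load 2 — applied couple M₀=7 kN·m at a=4 m (b=L-a=2):
  M_2 = R_Ax - M_A - M₀  [x>a] with R_A=14/9, M_A=7/3 = (14/9)·(9/2) - (7/3) - 7 = -7/3 kN·m
Load 3 — applied couple M₀=14 kN·m at a=18/5 m (b=L-a=12/5):
  M_3 = R_Ax - M_A - M₀  [x>a] with R_A=84/25, M_A=112/25 = (84/25)·(9/2) - (112/25) - 14 = -84/25 kN·m
Load 4 — point force P=6 kN at a=3/2 m (b=L-a=9/2):
  M_4 = Pa²(a+3b)(L-x)/L³ - Pa²b/L²  [x>a] = 6·(3/2)²·((3/2)+3·(9/2))·(6-(9/2))/6³ - 6·(3/2)²·(9/2)/6² = -9/32 kN·m
Superposition: M = Σ M_i = -9839/2400 kN·m ≈ -4.099583 kN·m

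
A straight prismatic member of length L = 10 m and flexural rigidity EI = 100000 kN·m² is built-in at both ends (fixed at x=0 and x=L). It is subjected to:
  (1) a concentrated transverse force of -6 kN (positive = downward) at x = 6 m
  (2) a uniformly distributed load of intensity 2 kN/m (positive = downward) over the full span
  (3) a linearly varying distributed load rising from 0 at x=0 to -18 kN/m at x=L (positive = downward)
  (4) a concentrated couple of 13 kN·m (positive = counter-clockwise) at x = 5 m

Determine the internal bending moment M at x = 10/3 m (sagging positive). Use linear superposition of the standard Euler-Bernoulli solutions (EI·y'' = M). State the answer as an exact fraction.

M(10/3) = -3409/300 kN·m

Load 1 — point force P=-6 kN at a=6 m (b=L-a=4):
  M_1 = Pb²(3a+b)x/L³ - Pab²/L²  [x≤a] = (-6)·4²·(3·6+4)·(10/3)/10³ - (-6)·6·4²/10² = -32/25 kN·m
Load 2 — uniform load w=2 kN/m over full span:
  M_2 = wLx/2 - wL²/12 - wx²/2 = 2·10·(10/3)/2 - 2·10²/12 - 2·(10/3)²/2 = 50/9 kN·m
Load 3 — triangular load w₀=-18 kN/m (0→w₀ over full span):
  M_3 = 3w₀Lx/20 - w₀L²/30 - w₀x³/(6L) = 3·(-18)·10·(10/3)/20 - (-18)·10²/30 - (-18)·(10/3)³/(6·10) = -170/9 kN·m
Load 4 — applied couple M₀=13 kN·m at a=5 m (b=L-a=5):
  M_4 = R_Ax - M_A  [x≤a] with R_A=39/20, M_A=13/4 = (39/20)·(10/3) - (13/4) = 13/4 kN·m
Superposition: M = Σ M_i = -3409/300 kN·m ≈ -11.363333 kN·m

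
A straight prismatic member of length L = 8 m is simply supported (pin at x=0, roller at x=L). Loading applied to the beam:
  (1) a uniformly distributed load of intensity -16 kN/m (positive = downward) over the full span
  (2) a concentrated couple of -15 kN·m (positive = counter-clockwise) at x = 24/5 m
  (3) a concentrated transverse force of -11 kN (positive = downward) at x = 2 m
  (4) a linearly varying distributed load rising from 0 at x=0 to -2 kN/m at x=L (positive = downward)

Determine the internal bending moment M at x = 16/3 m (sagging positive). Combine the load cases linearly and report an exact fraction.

M(16/3) = -10045/81 kN·m

Load 1 — uniform load w=-16 kN/m over full span:
  M_1 = wx(L-x)/2 = (-16)·(16/3)·(8-(16/3))/2 = -1024/9 kN·m
Load 2 — applied couple M₀=-15 kN·m at a=24/5 m (b=L-a=16/5):
  M_2 = M₀x/L - M₀  [x>a] = (-15)·(16/3)/8 - (-15) = 5 kN·m
Load 3 — point force P=-11 kN at a=2 m (b=L-a=6):
  M_3 = Pa(L-x)/L  [x>a] = (-11)·2·(8-(16/3))/8 = -22/3 kN·m
Load 4 — triangular load w₀=-2 kN/m (0→w₀ over full span):
  M_4 = w₀Lx/6 - w₀x³/(6L) = (-2)·8·(16/3)/6 - (-2)·(16/3)³/(6·8) = -640/81 kN·m
Superposition: M = Σ M_i = -10045/81 kN·m ≈ -124.012346 kN·m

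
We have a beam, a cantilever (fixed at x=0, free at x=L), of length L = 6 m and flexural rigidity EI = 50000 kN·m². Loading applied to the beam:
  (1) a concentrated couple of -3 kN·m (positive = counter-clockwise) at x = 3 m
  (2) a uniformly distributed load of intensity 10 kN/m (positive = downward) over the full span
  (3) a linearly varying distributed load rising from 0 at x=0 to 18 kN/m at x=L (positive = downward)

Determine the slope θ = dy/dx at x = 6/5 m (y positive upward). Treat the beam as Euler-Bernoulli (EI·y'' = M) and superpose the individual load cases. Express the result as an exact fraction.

θ(6/5) = -31239/3906250 rad

Load 1 — applied couple M₀=-3 kN·m at a=3 m (b=L-a=3):
  θ_1 = M₀x/EI  [x≤a] = (-3)·(6/5)/50000 = -9/125000 rad
Load 2 — uniform load w=10 kN/m over full span:
  θ_2 = -wx(x²-3Lx+3L²)/(6EI) = -10·(6/5)·((6/5)²-3·6·(6/5)+3·6²)/(6·50000) = -549/156250 rad
Load 3 — triangular load w₀=18 kN/m (0→w₀ over full span):
  θ_3 = (w₀Lx²/4-w₀L²x/3-w₀x⁴/(24L))/EI = (18·6·(6/5)²/4-18·6²·(6/5)/3-18·(6/5)⁴/(24·6))/50000 = -68931/15625000 rad
Superposition: θ = Σ θ_i = -31239/3906250 rad ≈ -0.007997 rad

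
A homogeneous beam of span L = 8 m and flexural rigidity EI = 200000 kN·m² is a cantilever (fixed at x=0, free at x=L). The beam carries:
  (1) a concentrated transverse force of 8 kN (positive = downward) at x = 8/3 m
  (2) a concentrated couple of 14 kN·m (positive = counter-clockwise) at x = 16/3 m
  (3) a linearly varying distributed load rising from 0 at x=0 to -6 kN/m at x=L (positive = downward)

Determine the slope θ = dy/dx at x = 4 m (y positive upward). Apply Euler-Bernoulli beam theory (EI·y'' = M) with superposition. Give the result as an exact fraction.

Load 1 — point force P=8 kN at a=8/3 m (b=L-a=16/3):
  θ_1 = -Pa²/(2EI)  [x>a] = -8·(8/3)²/(2·200000) = -4/28125 rad
Load 2 — applied couple M₀=14 kN·m at a=16/3 m (b=L-a=8/3):
  θ_2 = M₀x/EI  [x≤a] = 14·4/200000 = 7/25000 rad
Load 3 — triangular load w₀=-6 kN/m (0→w₀ over full span):
  θ_3 = (w₀Lx²/4-w₀L²x/3-w₀x⁴/(24L))/EI = ((-6)·8·4²/4-(-6)·8²·4/3-(-6)·4⁴/(24·8))/200000 = 41/25000 rad
Superposition: θ = Σ θ_i = 2/1125 rad ≈ 0.001778 rad

θ(4) = 2/1125 rad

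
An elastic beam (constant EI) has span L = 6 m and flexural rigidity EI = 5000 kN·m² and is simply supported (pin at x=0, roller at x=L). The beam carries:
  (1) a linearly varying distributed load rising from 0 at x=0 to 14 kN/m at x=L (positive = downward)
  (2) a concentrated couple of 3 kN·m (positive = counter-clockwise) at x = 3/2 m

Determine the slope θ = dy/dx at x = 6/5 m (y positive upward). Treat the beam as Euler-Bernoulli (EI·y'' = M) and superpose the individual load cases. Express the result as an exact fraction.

Load 1 — triangular load w₀=14 kN/m (0→w₀ over full span):
  θ_1 = -w₀(7L⁴-30L²x²+15x⁴)/(360LEI) = -14·(7·6⁴-30·6²·(6/5)²+15·(6/5)⁴)/(360·6·5000) = -3822/390625 rad
Load 2 — applied couple M₀=3 kN·m at a=3/2 m (b=L-a=9/2):
  θ_2 = (M₀x²/(2L)+C₁)/EI  [x≤a] with C₁=M₀(3b²-L²)/(6L)=33/16 = (3·(6/5)²/(2·6)+(33/16))/5000 = 969/2000000 rad
Superposition: θ = Σ θ_i = -464991/50000000 rad ≈ -0.009300 rad

θ(6/5) = -464991/50000000 rad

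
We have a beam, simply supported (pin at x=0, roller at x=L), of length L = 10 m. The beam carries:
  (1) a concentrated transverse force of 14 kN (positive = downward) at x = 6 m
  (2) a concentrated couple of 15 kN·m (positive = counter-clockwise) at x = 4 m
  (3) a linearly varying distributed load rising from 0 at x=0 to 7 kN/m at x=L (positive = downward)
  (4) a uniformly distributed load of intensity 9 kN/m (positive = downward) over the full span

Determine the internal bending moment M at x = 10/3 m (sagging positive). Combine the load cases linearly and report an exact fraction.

Load 1 — point force P=14 kN at a=6 m (b=L-a=4):
  M_1 = Pbx/L  [x≤a] = 14·4·(10/3)/10 = 56/3 kN·m
Load 2 — applied couple M₀=15 kN·m at a=4 m (b=L-a=6):
  M_2 = M₀x/L  [x≤a] = 15·(10/3)/10 = 5 kN·m
Load 3 — triangular load w₀=7 kN/m (0→w₀ over full span):
  M_3 = w₀Lx/6 - w₀x³/(6L) = 7·10·(10/3)/6 - 7·(10/3)³/(6·10) = 2800/81 kN·m
Load 4 — uniform load w=9 kN/m over full span:
  M_4 = wx(L-x)/2 = 9·(10/3)·(10-(10/3))/2 = 100 kN·m
Superposition: M = Σ M_i = 12817/81 kN·m ≈ 158.234568 kN·m

M(10/3) = 12817/81 kN·m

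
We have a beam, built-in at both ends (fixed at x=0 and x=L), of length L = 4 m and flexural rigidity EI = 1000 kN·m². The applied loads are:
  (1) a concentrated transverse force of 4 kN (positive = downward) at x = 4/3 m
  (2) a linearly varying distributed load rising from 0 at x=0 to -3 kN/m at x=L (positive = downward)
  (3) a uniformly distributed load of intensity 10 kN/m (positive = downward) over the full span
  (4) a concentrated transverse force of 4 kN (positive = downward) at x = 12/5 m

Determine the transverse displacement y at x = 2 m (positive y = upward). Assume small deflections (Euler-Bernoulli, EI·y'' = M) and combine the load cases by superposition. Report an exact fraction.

y(2) = -79471/10125000 m

Load 1 — point force P=4 kN at a=4/3 m (b=L-a=8/3):
  y_1 = -Pa²(L-x)²(3bL-(3b+a)(L-x))/(6L³EI)  [x>a] = -4·(4/3)²·(4-2)²·(3·(8/3)·4-(3·(8/3)+(4/3))·(4-2))/(6·4³·1000) = -2/2025 m
Load 2 — triangular load w₀=-3 kN/m (0→w₀ over full span):
  y_2 = -w₀x²(L-x)²(x+2L)/(120LEI) = -(-3)·2²·(4-2)²·(2+2·4)/(120·4·1000) = 1/1000 m
Load 3 — uniform load w=10 kN/m over full span:
  y_3 = -wx²(L-x)²/(24EI) = -10·2²·(4-2)²/(24·1000) = -1/150 m
Load 4 — point force P=4 kN at a=12/5 m (b=L-a=8/5):
  y_4 = -Pb²x²(3aL-(3a+b)x)/(6L³EI)  [x≤a] = -4·(8/5)²·2²·(3·(12/5)·4-(3·(12/5)+(8/5))·2)/(6·4³·1000) = -56/46875 m
Superposition: y = Σ y_i = -79471/10125000 m ≈ -0.007849 m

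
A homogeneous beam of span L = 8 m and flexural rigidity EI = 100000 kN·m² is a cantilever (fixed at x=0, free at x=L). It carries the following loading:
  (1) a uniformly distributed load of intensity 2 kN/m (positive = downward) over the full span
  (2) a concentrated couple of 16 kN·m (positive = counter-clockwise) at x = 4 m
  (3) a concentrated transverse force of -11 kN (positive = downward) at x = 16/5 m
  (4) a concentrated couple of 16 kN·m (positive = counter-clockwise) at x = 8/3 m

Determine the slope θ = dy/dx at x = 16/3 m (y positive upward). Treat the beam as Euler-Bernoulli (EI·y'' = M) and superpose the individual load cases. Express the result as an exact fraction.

Load 1 — uniform load w=2 kN/m over full span:
  θ_1 = -wx(x²-3Lx+3L²)/(6EI) = -2·(16/3)·((16/3)²-3·8·(16/3)+3·8²)/(6·100000) = -416/253125 rad
Load 2 — applied couple M₀=16 kN·m at a=4 m (b=L-a=4):
  θ_2 = M₀a/EI  [x>a] = 16·4/100000 = 2/3125 rad
Load 3 — point force P=-11 kN at a=16/5 m (b=L-a=24/5):
  θ_3 = -Pa²/(2EI)  [x>a] = -(-11)·(16/5)²/(2·100000) = 44/78125 rad
Load 4 — applied couple M₀=16 kN·m at a=8/3 m (b=L-a=16/3):
  θ_4 = M₀a/EI  [x>a] = 16·(8/3)/100000 = 4/9375 rad
Superposition: θ = Σ θ_i = -86/6328125 rad ≈ -0.000014 rad

θ(16/3) = -86/6328125 rad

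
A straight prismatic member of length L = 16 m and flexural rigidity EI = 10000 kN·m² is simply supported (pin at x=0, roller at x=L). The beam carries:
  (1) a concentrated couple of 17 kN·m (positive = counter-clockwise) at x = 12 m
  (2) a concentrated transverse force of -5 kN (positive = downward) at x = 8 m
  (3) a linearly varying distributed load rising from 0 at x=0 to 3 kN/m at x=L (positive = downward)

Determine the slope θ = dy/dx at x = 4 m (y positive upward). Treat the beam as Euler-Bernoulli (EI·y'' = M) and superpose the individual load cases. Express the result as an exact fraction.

θ(4) = -2179/150000 rad

Load 1 — applied couple M₀=17 kN·m at a=12 m (b=L-a=4):
  θ_1 = (M₀x²/(2L)+C₁)/EI  [x≤a] with C₁=M₀(3b²-L²)/(6L)=-221/6 = (17·4²/(2·16)+(-221/6))/10000 = -17/6000 rad
Load 2 — point force P=-5 kN at a=8 m (b=L-a=8):
  θ_2 = -Pb(L²-b²-3x²)/(6LEI)  [x≤a] = -(-5)·8·(16²-8²-3·4²)/(6·16·10000) = 3/500 rad
Load 3 — triangular load w₀=3 kN/m (0→w₀ over full span):
  θ_3 = -w₀(7L⁴-30L²x²+15x⁴)/(360LEI) = -3·(7·16⁴-30·16²·4²+15·4⁴)/(360·16·10000) = -1327/75000 rad
Superposition: θ = Σ θ_i = -2179/150000 rad ≈ -0.014527 rad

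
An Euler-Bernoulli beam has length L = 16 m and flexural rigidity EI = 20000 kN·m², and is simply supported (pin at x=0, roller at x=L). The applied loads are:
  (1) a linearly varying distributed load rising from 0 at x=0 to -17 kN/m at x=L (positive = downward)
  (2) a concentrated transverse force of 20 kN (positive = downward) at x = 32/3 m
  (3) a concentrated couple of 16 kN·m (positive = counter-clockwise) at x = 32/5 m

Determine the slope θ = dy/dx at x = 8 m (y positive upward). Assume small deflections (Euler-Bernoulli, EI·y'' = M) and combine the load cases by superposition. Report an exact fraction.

θ(8) = 3476/1265625 rad

Load 1 — triangular load w₀=-17 kN/m (0→w₀ over full span):
  θ_1 = -w₀(7L⁴-30L²x²+15x⁴)/(360LEI) = -(-17)·(7·16⁴-30·16²·8²+15·8⁴)/(360·16·20000) = 119/28125 rad
Load 2 — point force P=20 kN at a=32/3 m (b=L-a=16/3):
  θ_2 = -Pb(L²-b²-3x²)/(6LEI)  [x≤a] = -20·(16/3)·(16²-(16/3)²-3·8²)/(6·16·20000) = -4/2025 rad
Load 3 — applied couple M₀=16 kN·m at a=32/5 m (b=L-a=48/5):
  θ_3 = (M₀x²/(2L)-M₀(x-a)+C₁)/EI  [x>a] with C₁=M₀(3b²-L²)/(6L)=256/75 = (16·8²/(2·16)-16·(8-(32/5))+(256/75))/20000 = 23/46875 rad
Superposition: θ = Σ θ_i = 3476/1265625 rad ≈ 0.002746 rad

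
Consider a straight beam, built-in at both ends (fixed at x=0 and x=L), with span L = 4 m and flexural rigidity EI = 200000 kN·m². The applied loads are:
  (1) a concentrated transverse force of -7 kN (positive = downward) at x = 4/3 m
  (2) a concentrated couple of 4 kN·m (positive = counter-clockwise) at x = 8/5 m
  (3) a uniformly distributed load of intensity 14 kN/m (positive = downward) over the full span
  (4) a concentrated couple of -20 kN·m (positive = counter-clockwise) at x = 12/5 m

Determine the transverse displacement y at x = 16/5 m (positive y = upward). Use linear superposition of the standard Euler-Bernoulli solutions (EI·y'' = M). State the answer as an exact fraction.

y(16/5) = -12581/791015625 m

Load 1 — point force P=-7 kN at a=4/3 m (b=L-a=8/3):
  y_1 = -Pa²(L-x)²(3bL-(3b+a)(L-x))/(6L³EI)  [x>a] = -(-7)·(4/3)²·(4-(16/5))²·(3·(8/3)·4-(3·(8/3)+(4/3))·(4-(16/5)))/(6·4³·200000) = 161/63281250 m
Load 2 — applied couple M₀=4 kN·m at a=8/5 m (b=L-a=12/5):
  y_2 = (R_Ax³/6 - M_Ax²/2 - M₀(x-a)²/2)/EI  [x>a] with R_A=36/25, M_A=12/25 = ((36/25)·(16/5)³/6 - (12/25)·(16/5)²/2 - 4·((16/5)-(8/5))²/2)/200000 = 14/9765625 m
Load 3 — uniform load w=14 kN/m over full span:
  y_3 = -wx²(L-x)²/(24EI) = -14·(16/5)²·(4-(16/5))²/(24·200000) = -112/5859375 m
Load 4 — applied couple M₀=-20 kN·m at a=12/5 m (b=L-a=8/5):
  y_4 = (R_Ax³/6 - M_Ax²/2 - M₀(x-a)²/2)/EI  [x>a] with R_A=-36/5, M_A=-32/5 = ((-36/5)·(16/5)³/6 - (-32/5)·(16/5)²/2 - (-20)·((16/5)-(12/5))²/2)/200000 = -3/3906250 m
Superposition: y = Σ y_i = -12581/791015625 m ≈ -0.000016 m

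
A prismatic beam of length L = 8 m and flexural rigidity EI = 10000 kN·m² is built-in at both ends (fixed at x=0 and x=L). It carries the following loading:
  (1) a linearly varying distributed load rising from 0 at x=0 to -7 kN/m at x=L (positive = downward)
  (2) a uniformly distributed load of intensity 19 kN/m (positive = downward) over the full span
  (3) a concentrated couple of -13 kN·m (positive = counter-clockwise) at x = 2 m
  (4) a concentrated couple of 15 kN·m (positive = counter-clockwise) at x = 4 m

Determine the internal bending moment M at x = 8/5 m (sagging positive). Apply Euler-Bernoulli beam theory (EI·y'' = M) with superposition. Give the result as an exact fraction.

M(8/5) = -39451/6000 kN·m

Load 1 — triangular load w₀=-7 kN/m (0→w₀ over full span):
  M_1 = 3w₀Lx/20 - w₀L²/30 - w₀x³/(6L) = 3·(-7)·8·(8/5)/20 - (-7)·8²/30 - (-7)·(8/5)³/(6·8) = 784/375 kN·m
Load 2 — uniform load w=19 kN/m over full span:
  M_2 = wLx/2 - wL²/12 - wx²/2 = 19·8·(8/5)/2 - 19·8²/12 - 19·(8/5)²/2 = -304/75 kN·m
Load 3 — applied couple M₀=-13 kN·m at a=2 m (b=L-a=6):
  M_3 = R_Ax - M_A  [x≤a] with R_A=-117/64, M_A=39/16 = (-117/64)·(8/5) - (39/16) = -429/80 kN·m
Load 4 — applied couple M₀=15 kN·m at a=4 m (b=L-a=4):
  M_4 = R_Ax - M_A  [x≤a] with R_A=45/16, M_A=15/4 = (45/16)·(8/5) - (15/4) = 3/4 kN·m
Superposition: M = Σ M_i = -39451/6000 kN·m ≈ -6.575167 kN·m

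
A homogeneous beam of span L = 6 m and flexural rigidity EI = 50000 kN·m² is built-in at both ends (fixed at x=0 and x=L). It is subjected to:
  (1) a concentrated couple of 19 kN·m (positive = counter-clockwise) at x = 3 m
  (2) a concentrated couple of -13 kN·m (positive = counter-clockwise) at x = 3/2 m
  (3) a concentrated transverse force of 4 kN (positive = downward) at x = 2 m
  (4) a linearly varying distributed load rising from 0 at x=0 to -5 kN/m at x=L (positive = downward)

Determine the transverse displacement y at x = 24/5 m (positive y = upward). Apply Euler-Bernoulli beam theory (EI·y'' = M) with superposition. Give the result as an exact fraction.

Load 1 — applied couple M₀=19 kN·m at a=3 m (b=L-a=3):
  y_1 = (R_Ax³/6 - M_Ax²/2 - M₀(x-a)²/2)/EI  [x>a] with R_A=19/4, M_A=19/4 = ((19/4)·(24/5)³/6 - (19/4)·(24/5)²/2 - 19·((24/5)-3)²/2)/50000 = 513/12500000 m
Load 2 — applied couple M₀=-13 kN·m at a=3/2 m (b=L-a=9/2):
  y_2 = (R_Ax³/6 - M_Ax²/2 - M₀(x-a)²/2)/EI  [x>a] with R_A=-39/16, M_A=39/16 = ((-39/16)·(24/5)³/6 - (39/16)·(24/5)²/2 - (-13)·((24/5)-(3/2))²/2)/50000 = -2223/50000000 m
Load 3 — point force P=4 kN at a=2 m (b=L-a=4):
  y_3 = -Pa²(L-x)²(3bL-(3b+a)(L-x))/(6L³EI)  [x>a] = -4·2²·(6-(24/5))²·(3·4·6-(3·4+2)·(6-(24/5)))/(6·6³·50000) = -23/1171875 m
Load 4 — triangular load w₀=-5 kN/m (0→w₀ over full span):
  y_4 = -w₀x²(L-x)²(x+2L)/(120LEI) = -(-5)·(24/5)²·(6-(24/5))²·((24/5)+2·6)/(120·6·50000) = 756/9765625 m
Superposition: y = Σ y_i = 203879/3750000000 m ≈ 0.000054 m

y(24/5) = 203879/3750000000 m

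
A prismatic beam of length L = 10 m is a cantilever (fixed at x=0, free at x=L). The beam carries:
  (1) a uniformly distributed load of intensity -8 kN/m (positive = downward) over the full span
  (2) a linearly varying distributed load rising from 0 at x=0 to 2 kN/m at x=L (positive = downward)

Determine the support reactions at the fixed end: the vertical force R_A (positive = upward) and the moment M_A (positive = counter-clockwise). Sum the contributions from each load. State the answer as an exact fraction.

R_A = -70 kN, M_A = -1000/3 kN·m

Load 1 — uniform load w=-8 kN/m over full span:
  R_A = wL = (-8)·10 = -80 kN
  M_A = wL²/2 = (-8)·10²/2 = -400 kN·m
Load 2 — triangular load w₀=2 kN/m (0→w₀ over full span):
  R_A = w₀L/2 = 2·10/2 = 10 kN
  M_A = w₀L²/3 = 2·10²/3 = 200/3 kN·m
Superposition: R_A = -70 kN, M_A = -1000/3 kN·m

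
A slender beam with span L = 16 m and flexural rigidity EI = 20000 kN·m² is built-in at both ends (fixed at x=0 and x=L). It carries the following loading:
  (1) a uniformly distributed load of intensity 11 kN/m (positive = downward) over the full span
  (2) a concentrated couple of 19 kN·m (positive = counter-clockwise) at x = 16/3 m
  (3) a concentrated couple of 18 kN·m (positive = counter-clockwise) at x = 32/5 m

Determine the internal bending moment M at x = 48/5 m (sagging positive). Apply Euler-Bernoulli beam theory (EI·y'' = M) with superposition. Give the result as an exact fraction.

Load 1 — uniform load w=11 kN/m over full span:
  M_1 = wLx/2 - wL²/12 - wx²/2 = 11·16·(48/5)/2 - 11·16²/12 - 11·(48/5)²/2 = 7744/75 kN·m
Load 2 — applied couple M₀=19 kN·m at a=16/3 m (b=L-a=32/3):
  M_2 = R_Ax - M_A - M₀  [x>a] with R_A=19/12, M_A=0 = (19/12)·(48/5) - 0 - 19 = -19/5 kN·m
Load 3 — applied couple M₀=18 kN·m at a=32/5 m (b=L-a=48/5):
  M_3 = R_Ax - M_A - M₀  [x>a] with R_A=81/50, M_A=54/25 = (81/50)·(48/5) - (54/25) - 18 = -576/125 kN·m
Superposition: M = Σ M_i = 35567/375 kN·m ≈ 94.845333 kN·m

M(48/5) = 35567/375 kN·m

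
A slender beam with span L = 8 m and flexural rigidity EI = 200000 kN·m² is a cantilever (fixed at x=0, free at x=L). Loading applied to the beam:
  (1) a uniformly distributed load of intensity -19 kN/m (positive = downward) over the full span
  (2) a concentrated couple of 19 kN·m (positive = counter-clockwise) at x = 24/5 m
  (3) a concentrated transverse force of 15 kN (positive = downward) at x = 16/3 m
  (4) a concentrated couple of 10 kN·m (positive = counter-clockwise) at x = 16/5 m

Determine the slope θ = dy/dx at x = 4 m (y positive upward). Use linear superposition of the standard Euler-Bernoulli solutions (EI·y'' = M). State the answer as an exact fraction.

Load 1 — uniform load w=-19 kN/m over full span:
  θ_1 = -wx(x²-3Lx+3L²)/(6EI) = -(-19)·4·(4²-3·8·4+3·8²)/(6·200000) = 133/18750 rad
Load 2 — applied couple M₀=19 kN·m at a=24/5 m (b=L-a=16/5):
  θ_2 = M₀x/EI  [x≤a] = 19·4/200000 = 19/50000 rad
Load 3 — point force P=15 kN at a=16/3 m (b=L-a=8/3):
  θ_3 = -Px(2a-x)/(2EI)  [x≤a] = -15·4·(2·(16/3)-4)/(2·200000) = -1/1000 rad
Load 4 — applied couple M₀=10 kN·m at a=16/5 m (b=L-a=24/5):
  θ_4 = M₀a/EI  [x>a] = 10·(16/5)/200000 = 1/6250 rad
Superposition: θ = Σ θ_i = 199/30000 rad ≈ 0.006633 rad

θ(4) = 199/30000 rad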